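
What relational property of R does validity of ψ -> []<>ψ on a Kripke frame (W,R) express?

symmetry: forall x forall y (Rxy -> Ryx)

Suppose ψ→□◇ψ is valid. Take Rxy and set V(ψ)={x}. Then ψ at x, so □◇ψ at x, so ◇ψ at y, so some z with Ryz has ψ; z=x, i.e. Ryx.
Conversely, any frame satisfying forall x forall y (Rxy -> Ryx) validates the schema.
So the correspondent is symmetry.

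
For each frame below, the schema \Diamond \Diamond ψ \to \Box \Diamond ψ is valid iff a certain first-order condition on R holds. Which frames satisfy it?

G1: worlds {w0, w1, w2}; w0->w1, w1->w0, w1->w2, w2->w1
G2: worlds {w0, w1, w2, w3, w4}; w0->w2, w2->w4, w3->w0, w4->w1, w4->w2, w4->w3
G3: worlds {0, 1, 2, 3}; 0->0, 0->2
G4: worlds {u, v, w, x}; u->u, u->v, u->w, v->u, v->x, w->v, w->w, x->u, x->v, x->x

This is the axiom for a generalized confluence (Geach) condition; its first-order frame correspondent is \forall x \forall y \forall z ((x R^2 y \wedge xRz) \to \exists w (y = w \wedge zRw)).
G1: satisfies the condition.
G2: fails — w4R²w0, w4Rw1 but no w with w0=w and w1Rw.
G3: fails — 0R²0, 0R2 but no w with 0=w and 2Rw.
G4: fails — uR²u, uRw but no t with u=t and wRt.

G1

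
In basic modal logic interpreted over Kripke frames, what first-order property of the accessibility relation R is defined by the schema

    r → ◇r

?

This is frame-equivalent to □r → r (substitute ¬r for r and contrapose).
Suppose □r→r is valid. At any x set V(r)={w : Rxw}. Then □r holds at x, so r holds at x, i.e. Rxx.

Reflexivity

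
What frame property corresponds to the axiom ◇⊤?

◇⊤ holds at w iff w has a successor, so frame-validity of ◇⊤ is exactly seriality. Equivalently via □p → ◇p:
Suppose □p→◇p is valid. At any x set V(p)=W. Then □p at x, so ◇p at x, so x has a successor.
Conversely, any frame satisfying ∀x ∃y Rxy validates the schema.
So the correspondent is seriality.

seriality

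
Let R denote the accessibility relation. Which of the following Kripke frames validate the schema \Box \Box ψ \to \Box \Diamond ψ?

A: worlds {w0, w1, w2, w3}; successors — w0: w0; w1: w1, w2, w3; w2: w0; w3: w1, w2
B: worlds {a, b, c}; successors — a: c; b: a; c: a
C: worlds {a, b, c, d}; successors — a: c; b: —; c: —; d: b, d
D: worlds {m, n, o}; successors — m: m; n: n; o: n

The schema corresponds to a generalized confluence (Geach) condition: \forall x \forall z (xRz \to \exists w (x R^2 w \wedge zRw)).
A: satisfies the condition.
B: satisfies the condition.
C: fails — aRc but no w with aR²w and cRw.
D: satisfies the condition.

A, B, D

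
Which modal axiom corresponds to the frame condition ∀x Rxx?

□r → r

This is reflexivity; the standard corresponding axiom is T: □r → r.
Suppose □r→r is valid. At any x set V(r)={w : Rxw}. Then □r holds at x, so r holds at x, i.e. Rxx.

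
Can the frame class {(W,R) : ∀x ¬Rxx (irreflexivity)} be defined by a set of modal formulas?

No — not modally definable

Any modally definable frame class is closed under surjective bounded morphisms.
The 5-cycle (worlds s,t,u,v,w with s→t→u→v→w→s) is irreflexive, and the map sending every world to a single reflexive point • is a surjective bounded morphism (forth: every edge maps to (•,•); back: every world has a successor). So any modal formula valid on the 5-cycle is also valid on the reflexive point, which is not irreflexive.
So no modal formula (or set of formulas) defines exactly the irreflexive frames.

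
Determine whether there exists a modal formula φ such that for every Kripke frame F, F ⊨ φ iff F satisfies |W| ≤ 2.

Modal frame validity is preserved under disjoint unions.
Any modal formula valid on each of 3 disjoint one-world frames is valid on their disjoint union (validity is preserved under disjoint unions). Each one-world frame has |W|=1≤2, but the union has |W|=3.
So the class is not modally definable.

No — not modally definable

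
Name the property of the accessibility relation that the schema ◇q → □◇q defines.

the Euclidean property: ∀x ∀y ∀z (Rxy ∧ Rxz → Ryz)

Suppose ◇q→□◇q is valid. Take Rxy, Rxz and set V(q)={y}. Then ◇q at x, so □◇q at x, so ◇q at z, so some w with Rzw has q; w=y, i.e. Rzy. By symmetry of the argument, Ryz.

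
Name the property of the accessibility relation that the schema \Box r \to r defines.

This is the T axiom.
Its frame correspondent is reflexivity — \forall x Rxx.

reflexivity: \forall x Rxx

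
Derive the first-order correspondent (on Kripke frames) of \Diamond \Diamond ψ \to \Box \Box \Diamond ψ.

\forall x \forall y \forall z ((x R^2 y \wedge x R^2 z) \to \exists w (y = w \wedge zRw))

This is a Sahlqvist (Geach-type) schema ◇^2□^0ψ → □^2◇^1ψ.
Minimal-valuation argument: fix x; take any y with xR^2y and any z with xR^2z. Set V(ψ) to the set of worlds R-reachable from y in exactly 0 steps. Then □^0ψ holds at y, so the antecedent holds at x; validity forces ◇^1ψ at z, giving a w with zR^1w and yR^0w.
First-order correspondent: \forall x \forall y \forall z ((x R^2 y \wedge x R^2 z) \to \exists w (y = w \wedge zRw)).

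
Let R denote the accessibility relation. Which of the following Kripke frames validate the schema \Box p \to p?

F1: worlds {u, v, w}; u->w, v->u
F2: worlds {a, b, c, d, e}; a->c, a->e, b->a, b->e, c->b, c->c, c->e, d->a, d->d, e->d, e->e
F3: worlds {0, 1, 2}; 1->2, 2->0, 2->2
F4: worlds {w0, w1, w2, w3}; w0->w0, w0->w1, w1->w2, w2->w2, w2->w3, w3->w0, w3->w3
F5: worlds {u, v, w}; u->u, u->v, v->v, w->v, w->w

F5

The schema corresponds to reflexivity: \forall x Rxx.
F1: fails — world u does not see itself.
F2: fails — world a does not see itself.
F3: fails — world 0 does not see itself.
F4: fails — world w1 does not see itself.
F5: condition met.
Valid on: F5.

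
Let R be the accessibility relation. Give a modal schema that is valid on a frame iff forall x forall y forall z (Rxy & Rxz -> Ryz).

◇q → □◇q

The condition is the Euclidean property. The 5 schema ◇q → □◇q defines it.
Suppose ◇q→□◇q is valid. Take Rxy, Rxz and set V(q)={y}. Then ◇q at x, so □◇q at x, so ◇q at z, so some w with Rzw has q; w=y, i.e. Rzy. By symmetry of the argument, Ryz.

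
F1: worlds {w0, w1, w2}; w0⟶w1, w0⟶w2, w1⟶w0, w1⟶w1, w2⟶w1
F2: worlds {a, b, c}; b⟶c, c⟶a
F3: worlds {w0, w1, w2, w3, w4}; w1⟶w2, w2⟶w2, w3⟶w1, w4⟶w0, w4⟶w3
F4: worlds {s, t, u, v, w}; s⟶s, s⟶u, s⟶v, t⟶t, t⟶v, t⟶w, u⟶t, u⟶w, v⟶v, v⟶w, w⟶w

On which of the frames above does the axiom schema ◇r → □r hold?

F2

The schema corresponds to partial functionality: ∀x ∀y ∀z (Rxy ∧ Rxz → y = z).
F1: fails — w0 sees both w1 and w2.
F2: holds.
F3: fails — w4 sees both w0 and w3.
F4: fails — s sees both s and u.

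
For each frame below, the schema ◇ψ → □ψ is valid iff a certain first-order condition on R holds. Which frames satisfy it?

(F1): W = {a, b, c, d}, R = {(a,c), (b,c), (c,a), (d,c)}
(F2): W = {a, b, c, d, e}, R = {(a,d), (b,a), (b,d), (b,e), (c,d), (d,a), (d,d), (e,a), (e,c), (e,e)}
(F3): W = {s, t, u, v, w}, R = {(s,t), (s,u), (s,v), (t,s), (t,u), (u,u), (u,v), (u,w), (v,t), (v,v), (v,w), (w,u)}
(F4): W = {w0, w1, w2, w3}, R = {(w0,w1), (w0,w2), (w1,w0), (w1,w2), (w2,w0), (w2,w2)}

(F1)

Frame correspondent (Sahlqvist): ∀x ∀y ∀z (Rxy ∧ Rxz → y = z) — i.e. partial functionality.
(F1): condition met.
(F2): fails — b sees both a and d.
(F3): fails — s sees both t and u.
(F4): fails — w0 sees both w1 and w2.
Valid on: (F1).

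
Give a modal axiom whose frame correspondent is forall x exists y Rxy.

□s → ◇s

The condition is seriality. The D schema □s → ◇s defines it.
Suppose □s→◇s is valid. At any x set V(s)=W. Then □s at x, so ◇s at x, so x has a successor.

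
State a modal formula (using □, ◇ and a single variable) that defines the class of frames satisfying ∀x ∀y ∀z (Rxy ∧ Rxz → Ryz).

◇ψ → □◇ψ

This is the Euclidean property; the standard corresponding axiom is 5: ◇ψ → □◇ψ.
Suppose ◇ψ→□◇ψ is valid. Take Rxy, Rxz and set V(ψ)={y}. Then ◇ψ at x, so □◇ψ at x, so ◇ψ at z, so some w with Rzw has ψ; w=y, i.e. Rzy. By symmetry of the argument, Ryz.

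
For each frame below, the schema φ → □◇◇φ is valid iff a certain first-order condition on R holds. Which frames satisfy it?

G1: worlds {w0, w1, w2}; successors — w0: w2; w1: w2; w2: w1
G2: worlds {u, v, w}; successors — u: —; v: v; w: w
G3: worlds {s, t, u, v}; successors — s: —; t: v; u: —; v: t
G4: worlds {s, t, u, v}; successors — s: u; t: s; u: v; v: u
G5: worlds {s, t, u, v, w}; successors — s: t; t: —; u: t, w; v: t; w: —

G2

The schema corresponds to a generalized confluence (Geach) condition: ∀x ∀z (xRz → ∃w (x = w ∧ zR²w)).
G1: fails — w0Rw2 but no w with w0=w and w2R²w.
G2: holds.
G3: fails — tRv but no w with t=w and vR²w.
G4: fails — sRu but no w with s=w and uR²w.
G5: fails — sRt but no w* with s=w* and tR²w*.
Valid on: G2.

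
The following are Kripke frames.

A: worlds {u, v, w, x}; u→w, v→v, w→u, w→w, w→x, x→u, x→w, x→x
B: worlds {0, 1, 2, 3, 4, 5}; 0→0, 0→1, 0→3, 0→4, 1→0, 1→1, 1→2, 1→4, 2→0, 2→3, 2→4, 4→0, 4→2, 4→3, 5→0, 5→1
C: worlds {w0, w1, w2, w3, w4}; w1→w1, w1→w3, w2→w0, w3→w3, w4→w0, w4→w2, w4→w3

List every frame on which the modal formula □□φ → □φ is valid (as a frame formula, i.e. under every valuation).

A

The schema corresponds to density: ∀x ∀y (Rxy → ∃z (Rxz ∧ Rzy)).
A: satisfies the condition.
B: fails — R42 but no z with R4z and Rz2.
C: fails — Rw4w2 but no z with Rw4z and Rzw2.
Valid on: A.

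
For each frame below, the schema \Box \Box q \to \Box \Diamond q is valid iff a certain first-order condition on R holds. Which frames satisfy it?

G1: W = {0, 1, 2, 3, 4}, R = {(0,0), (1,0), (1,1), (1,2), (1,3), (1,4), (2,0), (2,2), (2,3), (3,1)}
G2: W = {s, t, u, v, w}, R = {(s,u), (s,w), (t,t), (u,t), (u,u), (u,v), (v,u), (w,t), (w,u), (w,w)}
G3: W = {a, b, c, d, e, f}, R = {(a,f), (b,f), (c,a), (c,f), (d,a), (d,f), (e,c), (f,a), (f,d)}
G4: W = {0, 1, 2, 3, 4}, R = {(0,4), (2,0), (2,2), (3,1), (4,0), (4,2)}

G2, G3

This is the axiom for a generalized confluence (Geach) condition; its first-order frame correspondent is \forall x \forall z (xRz \to \exists w (x R^2 w \wedge zRw)).
G1: fails — 1R4 but no w with 1R²w and 4Rw.
G2: holds.
G3: holds.
G4: fails — 3R1 but no w with 3R²w and 1Rw.
Valid on: G2, G3.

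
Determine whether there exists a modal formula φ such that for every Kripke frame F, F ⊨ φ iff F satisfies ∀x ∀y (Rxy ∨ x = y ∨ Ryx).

Modal frame validity is preserved under disjoint unions.
Take 4 disjoint single-world reflexive frames: each is trivially connected, but their disjoint union has 4 worlds with no edge between distinct components, so it is not connected.
Hence connectedness of R is not modally definable.

No — not modally definable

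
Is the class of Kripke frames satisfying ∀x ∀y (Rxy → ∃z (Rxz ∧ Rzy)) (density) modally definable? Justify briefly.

Definable; □□p → □p defines it

The condition is density. A defining modal formula is □□p → □p.
Suppose □□p→□p is valid. Take Rxy and set V(p)={w : xR²w}. Then □□p at x, so □p at x, so p at y, i.e. ∃z(Rxz∧Rzy).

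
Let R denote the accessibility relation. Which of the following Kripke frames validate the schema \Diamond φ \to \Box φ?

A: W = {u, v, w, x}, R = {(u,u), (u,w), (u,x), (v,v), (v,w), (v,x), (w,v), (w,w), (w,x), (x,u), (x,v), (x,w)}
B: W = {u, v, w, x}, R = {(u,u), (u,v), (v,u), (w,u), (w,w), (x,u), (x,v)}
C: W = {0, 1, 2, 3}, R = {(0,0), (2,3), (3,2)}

C

Frame correspondent (Sahlqvist): \forall x \forall y \forall z (Rxy \wedge Rxz \to y = z) — i.e. partial functionality.
A: fails — u sees both u and w.
B: fails — u sees both u and v.
C: satisfies the condition.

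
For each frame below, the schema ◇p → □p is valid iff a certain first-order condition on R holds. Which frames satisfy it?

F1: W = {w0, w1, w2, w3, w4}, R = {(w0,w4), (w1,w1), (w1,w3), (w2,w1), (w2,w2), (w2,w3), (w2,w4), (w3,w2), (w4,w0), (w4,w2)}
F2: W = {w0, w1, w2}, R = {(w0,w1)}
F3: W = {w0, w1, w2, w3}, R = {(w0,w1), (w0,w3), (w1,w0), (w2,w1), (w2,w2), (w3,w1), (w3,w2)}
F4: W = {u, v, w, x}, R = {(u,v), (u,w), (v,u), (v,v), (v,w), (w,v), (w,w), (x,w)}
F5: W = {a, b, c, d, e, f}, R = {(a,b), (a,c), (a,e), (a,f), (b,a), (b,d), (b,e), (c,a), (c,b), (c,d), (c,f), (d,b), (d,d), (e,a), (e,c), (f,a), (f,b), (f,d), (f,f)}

This is the axiom for partial functionality; its first-order frame correspondent is ∀x ∀y ∀z (Rxy ∧ Rxz → y = z).
F1: fails — w1 sees both w1 and w3.
F2: holds.
F3: fails — w0 sees both w1 and w3.
F4: fails — u sees both v and w.
F5: fails — a sees both b and c.
Valid on: F2.

F2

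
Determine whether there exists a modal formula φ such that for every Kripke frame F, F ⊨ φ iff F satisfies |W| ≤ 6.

If a class were modally definable it would be closed under disjoint unions (Goldblatt–Thomason).
Any modal formula valid on each of 7 disjoint one-world frames is valid on their disjoint union (validity is preserved under disjoint unions). Each one-world frame has |W|=1≤6, but the union has |W|=7.
So the class is not modally definable.

Not modally definable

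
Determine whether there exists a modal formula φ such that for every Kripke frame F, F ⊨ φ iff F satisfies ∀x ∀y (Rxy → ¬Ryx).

Not modally definable

Any modally definable frame class is closed under surjective bounded morphisms.
The 4-cycle (worlds w0,w1,w2,w3 with w0→w1→w2→w3→w0) is asymmetric. Mapping every world to a single reflexive point • is a surjective bounded morphism, and the reflexive point is not asymmetric (R•• but asymmetry requires ¬R••).
So the class is not modally definable.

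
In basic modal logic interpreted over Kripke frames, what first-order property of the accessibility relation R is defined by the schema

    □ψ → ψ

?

reflexivity: ∀x Rxx

Suppose □ψ→ψ is valid. At any x set V(ψ)={w : Rxw}. Then □ψ holds at x, so ψ holds at x, i.e. Rxx.
Conversely, on a frame with reflexivity the schema holds at every world under every valuation.
So the correspondent is reflexivity.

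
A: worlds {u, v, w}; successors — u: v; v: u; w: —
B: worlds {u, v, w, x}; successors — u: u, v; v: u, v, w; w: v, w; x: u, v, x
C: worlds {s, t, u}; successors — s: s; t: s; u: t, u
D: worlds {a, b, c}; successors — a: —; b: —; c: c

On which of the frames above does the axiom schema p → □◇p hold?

A, D

This is the axiom for symmetry; its first-order frame correspondent is ∀x ∀y (Rxy → Ryx).
A: holds.
B: fails — Rxu but not Rux.
C: fails — Rts but not Rst.
D: holds.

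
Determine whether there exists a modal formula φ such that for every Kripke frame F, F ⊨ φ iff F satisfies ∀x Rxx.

This is a Sahlqvist condition; the T axiom □r → r defines it.

Yes, by □r → r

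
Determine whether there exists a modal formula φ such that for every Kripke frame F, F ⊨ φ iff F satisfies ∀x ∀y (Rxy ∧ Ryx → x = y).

Not modally definable

Any modally definable frame class is closed under surjective bounded morphisms.
The 8-cycle (worlds 0,1,2,3,4,5,6,7 with 0→1→2→3→4→5→6→7→0) is antisymmetric. Sending even-indexed worlds to s and odd-indexed worlds to t is a surjective bounded morphism onto the two-world frame with s↔t, which is not antisymmetric.
So the class is not modally definable.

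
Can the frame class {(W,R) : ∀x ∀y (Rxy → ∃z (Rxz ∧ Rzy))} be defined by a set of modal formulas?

Yes — defined by □□r → □r

The condition is density. A defining modal formula is □□r → □r.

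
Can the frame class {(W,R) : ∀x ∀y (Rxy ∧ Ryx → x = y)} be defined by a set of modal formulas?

Not modally definable

Any modally definable frame class is closed under surjective bounded morphisms.
The 6-cycle (worlds w0,w1,w2,w3,w4,w5 with w0→w1→w2→w3→w4→w5→w0) is antisymmetric. Sending even-indexed worlds to s and odd-indexed worlds to t is a surjective bounded morphism onto the two-world frame with s↔t, which is not antisymmetric.
So the class is not modally definable.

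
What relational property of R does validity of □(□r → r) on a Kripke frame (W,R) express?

shift-reflexivity: ∀x ∀y (Rxy → Ryy)

Suppose □(□r→r) is valid. Take Rxy and set V(r)={w : Ryw}. Then at y, □r holds; since □(□r→r) at x, □r→r at y, so r at y, i.e. Ryy.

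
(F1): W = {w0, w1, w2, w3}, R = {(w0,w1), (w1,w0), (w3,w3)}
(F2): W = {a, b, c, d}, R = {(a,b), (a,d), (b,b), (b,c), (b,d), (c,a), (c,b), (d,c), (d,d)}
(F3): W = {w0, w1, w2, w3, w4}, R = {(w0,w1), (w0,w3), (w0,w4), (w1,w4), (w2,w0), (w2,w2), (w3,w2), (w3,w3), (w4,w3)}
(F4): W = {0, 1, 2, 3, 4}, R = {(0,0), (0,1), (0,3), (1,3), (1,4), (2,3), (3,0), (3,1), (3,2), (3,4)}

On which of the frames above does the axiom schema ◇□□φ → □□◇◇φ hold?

The schema corresponds to a generalized confluence (Geach) condition: ∀x ∀y ∀z ((xRy ∧ xR²z) → ∃w (yR²w ∧ zR²w)).
(F1): fails — w0Rw1, w0R²w0 but no w with w1R²w and w0R²w.
(F2): condition met.
(F3): condition met.
(F4): fails — 0R0, 0R²4 but no w with 0R²w and 4R²w.

(F2), (F3)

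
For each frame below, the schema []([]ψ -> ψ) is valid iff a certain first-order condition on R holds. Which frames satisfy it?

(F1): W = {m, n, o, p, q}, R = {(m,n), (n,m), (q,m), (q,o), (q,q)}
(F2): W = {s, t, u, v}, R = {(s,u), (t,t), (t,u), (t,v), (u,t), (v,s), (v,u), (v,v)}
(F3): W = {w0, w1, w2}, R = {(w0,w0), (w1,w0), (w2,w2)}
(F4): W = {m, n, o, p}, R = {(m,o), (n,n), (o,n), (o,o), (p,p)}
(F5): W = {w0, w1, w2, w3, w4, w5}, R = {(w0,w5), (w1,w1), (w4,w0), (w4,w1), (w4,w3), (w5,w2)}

(F3), (F4)

This is the axiom for shift-reflexivity; its first-order frame correspondent is forall x forall y (Rxy -> Ryy).
(F1): fails — Rqm but not Rmm.
(F2): fails — Rvu but not Ruu.
(F3): ✓.
(F4): ✓.
(F5): fails — Rw5w2 but not Rw2w2.
Valid on: (F3), (F4).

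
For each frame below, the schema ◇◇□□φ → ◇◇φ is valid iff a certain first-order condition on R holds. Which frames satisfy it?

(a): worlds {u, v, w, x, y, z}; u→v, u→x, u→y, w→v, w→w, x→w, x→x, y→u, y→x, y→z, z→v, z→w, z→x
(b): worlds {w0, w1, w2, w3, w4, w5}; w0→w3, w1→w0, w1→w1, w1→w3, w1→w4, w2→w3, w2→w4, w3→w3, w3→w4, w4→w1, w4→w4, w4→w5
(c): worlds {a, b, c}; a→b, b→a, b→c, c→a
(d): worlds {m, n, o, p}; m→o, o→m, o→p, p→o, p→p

The schema corresponds to a generalized confluence (Geach) condition: ∀x ∀y (xR²y → ∃w (yR²w ∧ xR²w)).
(a): fails — wR²v but no t with vR²t and wR²t.
(b): fails — w1R²w5 but no w with w5R²w and w1R²w.
(c): fails — aR²c but no w with cR²w and aR²w.
(d): condition met.
Valid on: (d).

(d)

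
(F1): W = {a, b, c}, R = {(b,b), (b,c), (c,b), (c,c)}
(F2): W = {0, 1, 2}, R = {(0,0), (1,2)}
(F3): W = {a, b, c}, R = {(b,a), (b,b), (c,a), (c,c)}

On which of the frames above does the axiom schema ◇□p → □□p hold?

Frame correspondent (Sahlqvist): ∀x ∀y ∀z ((xRy ∧ xR²z) → ∃w (yRw ∧ z = w)) — i.e. a generalized confluence (Geach) condition.
(F1): holds.
(F2): holds.
(F3): fails — bRa, bR²a but no w with aRw and a=w.

(F1), (F2)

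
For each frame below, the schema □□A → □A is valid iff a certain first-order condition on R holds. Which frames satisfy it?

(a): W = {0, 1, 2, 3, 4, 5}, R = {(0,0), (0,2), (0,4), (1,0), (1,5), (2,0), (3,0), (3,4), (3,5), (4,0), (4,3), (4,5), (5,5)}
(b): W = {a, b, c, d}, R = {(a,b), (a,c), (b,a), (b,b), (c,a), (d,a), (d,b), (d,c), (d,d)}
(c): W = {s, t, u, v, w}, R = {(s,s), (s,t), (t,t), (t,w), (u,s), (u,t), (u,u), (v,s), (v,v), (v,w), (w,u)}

The schema corresponds to density: ∀x ∀y (Rxy → ∃z (Rxz ∧ Rzy)).
(a): fails — R43 but no z with R4z and Rz3.
(b): fails — Rac but no z with Raz and Rzc.
(c): ✓.

(c)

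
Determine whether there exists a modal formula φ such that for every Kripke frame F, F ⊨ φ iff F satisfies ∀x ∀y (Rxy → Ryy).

This is a Sahlqvist condition; the T□ axiom □(□r → r) defines it.

Yes — defined by □(□r → r)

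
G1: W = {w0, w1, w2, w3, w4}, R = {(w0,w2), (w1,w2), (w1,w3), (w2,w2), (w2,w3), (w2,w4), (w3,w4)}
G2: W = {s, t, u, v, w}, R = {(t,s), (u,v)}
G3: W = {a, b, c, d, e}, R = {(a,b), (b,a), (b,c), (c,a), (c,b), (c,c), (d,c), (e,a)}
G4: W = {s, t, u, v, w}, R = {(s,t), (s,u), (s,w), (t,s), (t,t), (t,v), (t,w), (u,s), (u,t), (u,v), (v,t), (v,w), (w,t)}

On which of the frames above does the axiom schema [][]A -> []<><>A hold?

The schema corresponds to a generalized confluence (Geach) condition: forall x forall z (xRz -> exists w (x R^2 w & z R^2 w)).
G1: fails — w1Rw3 but no w with w1R²w and w3R²w.
G2: fails — tRs but no w* with tR²w* and sR²w*.
G3: fails — eRa but no w with eR²w and aR²w.
G4: ✓.
Valid on: G4.

G4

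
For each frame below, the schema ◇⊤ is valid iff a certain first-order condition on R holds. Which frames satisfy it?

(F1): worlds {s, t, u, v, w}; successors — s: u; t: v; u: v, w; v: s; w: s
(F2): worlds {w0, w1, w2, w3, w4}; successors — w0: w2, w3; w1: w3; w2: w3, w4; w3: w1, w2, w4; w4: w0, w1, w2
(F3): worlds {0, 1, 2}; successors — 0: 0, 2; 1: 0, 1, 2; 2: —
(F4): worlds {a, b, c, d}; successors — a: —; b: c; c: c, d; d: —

Frame correspondent (Sahlqvist): ∀x ∃y Rxy — i.e. seriality.
(F1): satisfies the condition.
(F2): satisfies the condition.
(F3): fails — world 2 has no successor.
(F4): fails — world a has no successor.
Valid on: (F1), (F2).

(F1), (F2)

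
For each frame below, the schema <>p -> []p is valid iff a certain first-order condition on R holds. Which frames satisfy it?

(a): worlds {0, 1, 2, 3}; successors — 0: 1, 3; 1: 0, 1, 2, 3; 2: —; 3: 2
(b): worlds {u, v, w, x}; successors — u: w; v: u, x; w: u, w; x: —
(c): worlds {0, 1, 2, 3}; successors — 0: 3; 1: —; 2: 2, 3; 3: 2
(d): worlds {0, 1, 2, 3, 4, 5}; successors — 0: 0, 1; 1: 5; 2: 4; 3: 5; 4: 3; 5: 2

This is the axiom for partial functionality; its first-order frame correspondent is forall x forall y forall z (Rxy & Rxz -> y = z).
(a): fails — 0 sees both 1 and 3.
(b): fails — v sees both u and x.
(c): fails — 2 sees both 2 and 3.
(d): fails — 0 sees both 0 and 1.
Valid on no frame.

none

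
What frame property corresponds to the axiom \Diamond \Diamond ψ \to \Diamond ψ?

This schema is equivalent to the 4 axiom □ψ → □□ψ.
Its frame correspondent is transitivity — \forall x \forall y \forall z (Rxy \wedge Ryz \to Rxz).

Transitivity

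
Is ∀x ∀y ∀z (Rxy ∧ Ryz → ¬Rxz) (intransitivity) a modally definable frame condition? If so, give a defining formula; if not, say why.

Not modally definable

Modal frame validity is preserved under surjective bounded morphisms.
The 5-cycle (worlds a,b,c,d,e with a→b→c→d→e→a) is intransitive. Mapping every world to a single reflexive point • is a surjective bounded morphism; the reflexive point is not intransitive (R••∧R•• but R••).
So no modal formula (or set of formulas) defines exactly the intransitive frames.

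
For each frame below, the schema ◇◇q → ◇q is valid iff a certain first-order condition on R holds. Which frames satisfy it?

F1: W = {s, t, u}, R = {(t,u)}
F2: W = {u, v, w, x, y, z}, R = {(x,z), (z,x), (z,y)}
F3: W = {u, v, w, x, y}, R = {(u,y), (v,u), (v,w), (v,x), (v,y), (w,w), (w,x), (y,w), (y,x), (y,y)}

This is the axiom for a generalized confluence (Geach) condition; its first-order frame correspondent is ∀x ∀y (xR²y → ∃w (y = w ∧ xRw)).
F1: condition met.
F2: fails — xR²x but no t with x=t and xRt.
F3: fails — uR²w but no t with w=t and uRt.
Valid on: F1.

F1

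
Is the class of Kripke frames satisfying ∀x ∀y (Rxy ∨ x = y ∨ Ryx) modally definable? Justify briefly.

If a class were modally definable it would be closed under disjoint unions (Goldblatt–Thomason).
Take 2 disjoint single-world reflexive frames: each is trivially connected, but their disjoint union has 2 worlds with no edge between distinct components, so it is not connected.
So the class is not modally definable.

No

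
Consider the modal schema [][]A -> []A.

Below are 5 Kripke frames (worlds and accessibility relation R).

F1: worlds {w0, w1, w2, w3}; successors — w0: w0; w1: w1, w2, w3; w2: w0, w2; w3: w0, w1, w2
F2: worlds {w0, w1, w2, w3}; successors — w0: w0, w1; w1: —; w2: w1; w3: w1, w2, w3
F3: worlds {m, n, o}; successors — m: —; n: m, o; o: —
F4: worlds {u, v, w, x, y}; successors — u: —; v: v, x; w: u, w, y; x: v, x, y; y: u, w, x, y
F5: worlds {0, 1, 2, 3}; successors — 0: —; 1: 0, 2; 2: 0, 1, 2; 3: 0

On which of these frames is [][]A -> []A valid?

F1, F4

The schema corresponds to density: forall x forall y (Rxy -> exists z (Rxz & Rzy)).
F1: holds.
F2: fails — Rw2w1 but no z with Rw2z and Rzw1.
F3: fails — Rno but no z with Rnz and Rzo.
F4: holds.
F5: fails — R30 but no z with R3z and Rz0.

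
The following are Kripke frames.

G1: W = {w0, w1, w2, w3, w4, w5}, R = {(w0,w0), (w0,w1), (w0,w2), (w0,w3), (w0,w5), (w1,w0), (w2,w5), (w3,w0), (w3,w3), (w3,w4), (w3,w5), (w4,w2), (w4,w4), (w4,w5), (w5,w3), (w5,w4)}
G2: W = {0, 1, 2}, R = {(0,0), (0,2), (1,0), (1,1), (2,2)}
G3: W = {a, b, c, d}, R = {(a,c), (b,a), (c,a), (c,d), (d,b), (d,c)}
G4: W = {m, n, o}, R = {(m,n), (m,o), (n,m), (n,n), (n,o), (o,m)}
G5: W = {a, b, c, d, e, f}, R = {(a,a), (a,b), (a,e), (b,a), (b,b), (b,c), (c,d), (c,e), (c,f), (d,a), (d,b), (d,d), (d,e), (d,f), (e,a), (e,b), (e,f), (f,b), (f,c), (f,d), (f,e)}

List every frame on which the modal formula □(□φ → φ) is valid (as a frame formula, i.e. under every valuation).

G2

Frame correspondent (Sahlqvist): ∀x ∀y (Rxy → Ryy) — i.e. shift-reflexivity.
G1: fails — Rw3w5 but not Rw5w5.
G2: satisfies the condition.
G3: fails — Rcd but not Rdd.
G4: fails — Rom but not Rmm.
G5: fails — Rdf but not Rff.
Valid on: G2.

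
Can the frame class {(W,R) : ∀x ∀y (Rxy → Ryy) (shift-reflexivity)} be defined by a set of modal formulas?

The condition is shift-reflexivity. A defining modal formula is □(□p → p).
Suppose □(□p→p) is valid. Take Rxy and set V(p)={w : Ryw}. Then at y, □p holds; since □(□p→p) at x, □p→p at y, so p at y, i.e. Ryy.

Yes, by □(□p → p)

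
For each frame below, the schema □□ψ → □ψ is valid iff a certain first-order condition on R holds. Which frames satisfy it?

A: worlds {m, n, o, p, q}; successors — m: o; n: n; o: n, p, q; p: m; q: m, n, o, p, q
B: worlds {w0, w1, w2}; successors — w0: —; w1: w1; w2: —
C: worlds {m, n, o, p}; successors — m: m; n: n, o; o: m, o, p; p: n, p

B, C

The schema corresponds to density: ∀x ∀y (Rxy → ∃z (Rxz ∧ Rzy)).
A: fails — Rpm but no z with Rpz and Rzm.
B: holds.
C: holds.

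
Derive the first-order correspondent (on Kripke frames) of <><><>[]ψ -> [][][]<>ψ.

forall x forall y forall z ((x R^3 y & x R^3 z) -> exists w (yRw & zRw))

This is a Sahlqvist (Geach-type) schema ◇^3□^1ψ → □^3◇^1ψ.
First-order correspondent: forall x forall y forall z ((x R^3 y & x R^3 z) -> exists w (yRw & zRw)).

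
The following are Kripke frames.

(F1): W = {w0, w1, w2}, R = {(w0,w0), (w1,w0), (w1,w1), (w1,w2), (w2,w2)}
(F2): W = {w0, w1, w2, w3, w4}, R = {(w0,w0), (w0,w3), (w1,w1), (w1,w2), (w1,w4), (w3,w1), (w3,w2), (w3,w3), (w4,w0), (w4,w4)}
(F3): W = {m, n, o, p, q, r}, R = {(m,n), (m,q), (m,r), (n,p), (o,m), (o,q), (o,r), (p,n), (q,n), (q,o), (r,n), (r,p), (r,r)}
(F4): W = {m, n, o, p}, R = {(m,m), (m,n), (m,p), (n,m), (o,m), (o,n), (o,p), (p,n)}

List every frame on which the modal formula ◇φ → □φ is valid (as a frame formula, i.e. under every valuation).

none

This is the axiom for partial functionality; its first-order frame correspondent is ∀x ∀y ∀z (Rxy ∧ Rxz → y = z).
(F1): fails — w1 sees both w0 and w1.
(F2): fails — w0 sees both w0 and w3.
(F3): fails — m sees both n and q.
(F4): fails — m sees both m and n.
Valid on no frame.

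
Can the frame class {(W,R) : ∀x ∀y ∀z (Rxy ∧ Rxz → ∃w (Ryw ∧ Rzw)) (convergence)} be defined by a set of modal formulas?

This is a Sahlqvist condition; the .2 axiom ◇□r → □◇r defines it.
Suppose ◇□r→□◇r is valid. Take Rxy, Rxz and set V(r)={w : Ryw}. Then □r at y so ◇□r at x, so □◇r at x, so ◇r at z, giving w with Rzw and Ryw.

Yes, by ◇□r → □◇r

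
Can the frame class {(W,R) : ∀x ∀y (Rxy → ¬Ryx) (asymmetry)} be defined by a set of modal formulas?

Any modally definable frame class is closed under surjective bounded morphisms.
The 4-cycle (worlds s,t,u,v with s→t→u→v→s) is asymmetric. Mapping every world to a single reflexive point • is a surjective bounded morphism, and the reflexive point is not asymmetric (R•• but asymmetry requires ¬R••).
Hence asymmetry is not modally definable.

Not definable by any modal formula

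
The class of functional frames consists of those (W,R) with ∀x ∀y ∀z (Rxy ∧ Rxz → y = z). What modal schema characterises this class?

◇p → □p

This is partial functionality; the standard corresponding axiom is CD: ◇p → □p.
Suppose ◇p→□p is valid. Take Rxy, Rxz and set V(p)={y}. Then ◇p at x, so □p at x, so p at z, i.e. z=y.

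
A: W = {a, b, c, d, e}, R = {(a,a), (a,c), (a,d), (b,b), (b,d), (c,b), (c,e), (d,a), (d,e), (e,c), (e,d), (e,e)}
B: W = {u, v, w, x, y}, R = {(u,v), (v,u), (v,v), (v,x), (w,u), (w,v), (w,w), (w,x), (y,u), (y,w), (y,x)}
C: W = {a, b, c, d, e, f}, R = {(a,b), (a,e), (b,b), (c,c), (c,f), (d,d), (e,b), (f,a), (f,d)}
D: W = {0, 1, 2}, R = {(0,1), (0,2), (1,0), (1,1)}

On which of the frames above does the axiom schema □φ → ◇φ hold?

This is the axiom for seriality; its first-order frame correspondent is ∀x ∃y Rxy.
A: ✓.
B: fails — world x has no successor.
C: ✓.
D: fails — world 2 has no successor.
Valid on: A, C.

A, C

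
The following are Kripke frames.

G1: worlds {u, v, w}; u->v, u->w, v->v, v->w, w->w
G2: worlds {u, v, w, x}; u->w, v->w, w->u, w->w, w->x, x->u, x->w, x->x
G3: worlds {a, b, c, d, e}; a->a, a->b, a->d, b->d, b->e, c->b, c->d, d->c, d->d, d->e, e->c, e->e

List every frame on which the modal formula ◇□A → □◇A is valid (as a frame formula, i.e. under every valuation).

G1, G2

This is the axiom for convergence; its first-order frame correspondent is ∀x ∀y ∀z (Rxy ∧ Rxz → ∃w (Ryw ∧ Rzw)).
G1: satisfies the condition.
G2: satisfies the condition.
G3: fails — Rdc and Rde but c and e have no common successor.
Valid on: G1, G2.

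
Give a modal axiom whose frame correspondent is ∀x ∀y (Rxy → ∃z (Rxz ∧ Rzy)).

This is density; the standard corresponding axiom is C4: □□s → □s.
Suppose □□s→□s is valid. Take Rxy and set V(s)={w : xR²w}. Then □□s at x, so □s at x, so s at y, i.e. ∃z(Rxz∧Rzy).

□□s → □s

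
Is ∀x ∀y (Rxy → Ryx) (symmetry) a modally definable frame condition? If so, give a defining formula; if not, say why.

Yes: it is symmetry, defined by the B schema q → □◇q.

Definable; q → □◇q defines it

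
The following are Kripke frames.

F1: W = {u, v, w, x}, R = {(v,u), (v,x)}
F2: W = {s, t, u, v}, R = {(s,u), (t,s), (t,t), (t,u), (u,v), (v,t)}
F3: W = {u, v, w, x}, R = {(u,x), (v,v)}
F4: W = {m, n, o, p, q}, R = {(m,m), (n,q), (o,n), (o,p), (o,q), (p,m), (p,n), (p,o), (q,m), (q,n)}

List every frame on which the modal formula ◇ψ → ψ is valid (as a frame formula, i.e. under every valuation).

none

Frame correspondent (Sahlqvist): ∀x ∀y (xRy → ∃w (y = w ∧ x = w)) — i.e. a generalized confluence (Geach) condition.
F1: fails — vRu but u ≠ v.
F2: fails — sRu but u ≠ s.
F3: fails — uRx but x ≠ u.
F4: fails — nRq but q ≠ n.
Valid on no frame.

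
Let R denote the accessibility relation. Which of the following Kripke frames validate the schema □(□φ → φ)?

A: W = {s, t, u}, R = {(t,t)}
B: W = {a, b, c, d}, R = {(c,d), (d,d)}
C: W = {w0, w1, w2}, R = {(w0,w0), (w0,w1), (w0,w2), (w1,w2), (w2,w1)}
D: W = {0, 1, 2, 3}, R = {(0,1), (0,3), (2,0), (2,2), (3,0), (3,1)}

Frame correspondent (Sahlqvist): ∀x ∀y (Rxy → Ryy) — i.e. shift-reflexivity.
A: holds.
B: holds.
C: fails — Rw1w2 but not Rw2w2.
D: fails — R31 but not R11.
Valid on: A, B.

A, B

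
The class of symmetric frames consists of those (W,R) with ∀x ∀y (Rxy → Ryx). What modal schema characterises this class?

s → □◇s

This is symmetry; the standard corresponding axiom is B: s → □◇s.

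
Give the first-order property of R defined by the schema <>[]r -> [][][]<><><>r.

This is a Sahlqvist (Geach-type) schema ◇^1□^1r → □^3◇^3r.
First-order correspondent: forall x forall y forall z ((xRy & x R^3 z) -> exists w (yRw & z R^3 w)).

forall x forall y forall z ((xRy & x R^3 z) -> exists w (yRw & z R^3 w))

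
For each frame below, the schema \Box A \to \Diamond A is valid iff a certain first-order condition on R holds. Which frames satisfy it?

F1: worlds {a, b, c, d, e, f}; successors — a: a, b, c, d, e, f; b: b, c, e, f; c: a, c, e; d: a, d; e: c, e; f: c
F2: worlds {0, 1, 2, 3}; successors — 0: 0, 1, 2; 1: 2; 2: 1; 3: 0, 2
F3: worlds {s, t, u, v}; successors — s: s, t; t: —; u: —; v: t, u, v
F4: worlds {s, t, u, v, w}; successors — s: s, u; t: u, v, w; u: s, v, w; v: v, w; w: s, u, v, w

This is the axiom for seriality; its first-order frame correspondent is \forall x \exists y Rxy.
F1: condition met.
F2: condition met.
F3: fails — world t has no successor.
F4: condition met.
Valid on: F1, F2, F4.

F1, F2, F4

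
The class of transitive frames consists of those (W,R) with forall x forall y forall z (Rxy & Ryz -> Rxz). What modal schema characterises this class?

□r → □□r

A defining formula is □r → □□r (the 4 axiom).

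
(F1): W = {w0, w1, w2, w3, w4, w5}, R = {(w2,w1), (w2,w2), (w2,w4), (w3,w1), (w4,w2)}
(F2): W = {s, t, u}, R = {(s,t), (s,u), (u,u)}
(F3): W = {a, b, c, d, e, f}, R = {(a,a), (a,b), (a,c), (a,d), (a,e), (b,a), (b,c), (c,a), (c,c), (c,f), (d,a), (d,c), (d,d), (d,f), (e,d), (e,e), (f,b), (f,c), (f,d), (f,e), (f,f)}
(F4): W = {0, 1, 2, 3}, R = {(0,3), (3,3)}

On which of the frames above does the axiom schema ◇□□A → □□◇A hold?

(F3), (F4)

The schema corresponds to a generalized confluence (Geach) condition: ∀x ∀y ∀z ((xRy ∧ xR²z) → ∃w (yR²w ∧ zRw)).
(F1): fails — w2Rw1, w2R²w1 but no w with w1R²w and w1Rw.
(F2): fails — sRt, sR²u but no w with tR²w and uRw.
(F3): holds.
(F4): holds.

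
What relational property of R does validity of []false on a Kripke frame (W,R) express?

□⊥ is valid iff no world has any successor (otherwise □⊥ fails at any world with one).

emptiness of R: forall x forall y ~Rxy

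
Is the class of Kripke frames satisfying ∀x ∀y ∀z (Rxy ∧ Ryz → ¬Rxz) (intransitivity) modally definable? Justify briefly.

Not definable by any modal formula

Modal frame validity is preserved under surjective bounded morphisms.
The 7-cycle (worlds s,t,u,v,w,x,y with s→t→u→v→w→x→y→s) is intransitive. Mapping every world to a single reflexive point • is a surjective bounded morphism; the reflexive point is not intransitive (R••∧R•• but R••).
Hence intransitivity is not modally definable.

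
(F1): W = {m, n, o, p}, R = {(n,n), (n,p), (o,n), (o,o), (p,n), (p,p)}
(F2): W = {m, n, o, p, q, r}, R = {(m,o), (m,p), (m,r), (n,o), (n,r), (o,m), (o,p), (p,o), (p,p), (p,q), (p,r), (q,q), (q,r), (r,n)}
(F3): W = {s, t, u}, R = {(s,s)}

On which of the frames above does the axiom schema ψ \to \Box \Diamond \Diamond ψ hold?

The schema corresponds to a generalized confluence (Geach) condition: \forall x \forall z (xRz \to \exists w (x = w \wedge z R^2 w)).
(F1): fails — oRn but no w with o=w and nR²w.
(F2): fails — mRo but no w with m=w and oR²w.
(F3): satisfies the condition.

(F3)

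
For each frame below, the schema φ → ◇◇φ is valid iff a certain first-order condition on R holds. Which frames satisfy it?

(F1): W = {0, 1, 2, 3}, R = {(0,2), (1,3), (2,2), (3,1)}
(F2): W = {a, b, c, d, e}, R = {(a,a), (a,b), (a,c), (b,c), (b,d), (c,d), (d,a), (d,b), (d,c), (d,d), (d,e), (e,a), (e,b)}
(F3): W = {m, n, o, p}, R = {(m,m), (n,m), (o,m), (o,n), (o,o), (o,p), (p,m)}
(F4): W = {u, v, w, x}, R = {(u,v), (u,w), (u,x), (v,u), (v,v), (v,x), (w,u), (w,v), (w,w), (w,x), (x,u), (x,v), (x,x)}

(F4)

This is the axiom for a generalized confluence (Geach) condition; its first-order frame correspondent is ∀x ∃w (x = w ∧ xR²w).
(F1): fails — at 0 but no w with 0=w and 0R²w.
(F2): fails — at e but no w with e=w and eR²w.
(F3): fails — at n but no w with n=w and nR²w.
(F4): holds.
Valid on: (F4).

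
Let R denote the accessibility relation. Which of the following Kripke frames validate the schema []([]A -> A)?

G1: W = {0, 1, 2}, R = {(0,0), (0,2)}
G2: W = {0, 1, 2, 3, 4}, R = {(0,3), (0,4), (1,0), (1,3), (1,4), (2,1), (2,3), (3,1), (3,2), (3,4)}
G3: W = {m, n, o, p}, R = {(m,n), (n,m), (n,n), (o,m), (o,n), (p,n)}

none

The schema corresponds to shift-reflexivity: forall x forall y (Rxy -> Ryy).
G1: fails — R02 but not R22.
G2: fails — R10 but not R00.
G3: fails — Rom but not Rmm.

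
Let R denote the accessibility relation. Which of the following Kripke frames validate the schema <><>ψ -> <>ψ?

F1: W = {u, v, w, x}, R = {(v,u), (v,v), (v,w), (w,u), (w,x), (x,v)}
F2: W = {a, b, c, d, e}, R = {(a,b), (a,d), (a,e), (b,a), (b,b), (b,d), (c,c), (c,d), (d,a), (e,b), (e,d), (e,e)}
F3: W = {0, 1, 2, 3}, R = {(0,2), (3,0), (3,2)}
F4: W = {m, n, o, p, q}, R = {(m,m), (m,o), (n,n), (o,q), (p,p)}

F3

This is the axiom for transitivity; its first-order frame correspondent is forall x forall y forall z (Rxy & Ryz -> Rxz).
F1: fails — Rwx and Rxv but not Rwv.
F2: fails — Reb and Rba but not Rea.
F3: satisfies the condition.
F4: fails — Rmo and Roq but not Rmq.
Valid on: F3.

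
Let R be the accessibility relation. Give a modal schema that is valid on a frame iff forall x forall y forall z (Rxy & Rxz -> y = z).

◇r → □r

This is partial functionality; the standard corresponding axiom is CD: ◇r → □r.
Suppose ◇r→□r is valid. Take Rxy, Rxz and set V(r)={y}. Then ◇r at x, so □r at x, so r at z, i.e. z=y.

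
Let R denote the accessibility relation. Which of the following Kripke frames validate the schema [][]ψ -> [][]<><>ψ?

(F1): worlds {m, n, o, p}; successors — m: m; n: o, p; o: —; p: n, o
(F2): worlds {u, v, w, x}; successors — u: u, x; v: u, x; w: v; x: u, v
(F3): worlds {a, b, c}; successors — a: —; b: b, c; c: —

The schema corresponds to a generalized confluence (Geach) condition: forall x forall z (x R^2 z -> exists w (x R^2 w & z R^2 w)).
(F1): fails — nR²o but no w with nR²w and oR²w.
(F2): condition met.
(F3): fails — bR²c but no w with bR²w and cR²w.

(F2)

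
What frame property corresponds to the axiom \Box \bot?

emptiness of R: \forall x \forall y \neg Rxy

This schema is the Ver axiom.
It corresponds to emptiness of R: \forall x \forall y \neg Rxy.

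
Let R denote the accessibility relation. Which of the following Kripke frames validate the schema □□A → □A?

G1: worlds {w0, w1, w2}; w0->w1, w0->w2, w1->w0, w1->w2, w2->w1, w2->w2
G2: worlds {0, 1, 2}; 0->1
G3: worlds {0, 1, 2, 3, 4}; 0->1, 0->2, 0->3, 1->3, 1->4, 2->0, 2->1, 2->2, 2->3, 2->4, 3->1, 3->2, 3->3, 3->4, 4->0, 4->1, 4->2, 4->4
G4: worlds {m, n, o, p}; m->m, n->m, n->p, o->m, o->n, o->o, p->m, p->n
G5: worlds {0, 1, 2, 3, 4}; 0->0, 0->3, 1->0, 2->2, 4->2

The schema corresponds to density: ∀x ∀y (Rxy → ∃z (Rxz ∧ Rzy)).
G1: fails — Rw1w0 but no z with Rw1z and Rzw0.
G2: fails — R01 but no z with R0z and Rz1.
G3: condition met.
G4: fails — Rpn but no z with Rpz and Rzn.
G5: condition met.

G3, G5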